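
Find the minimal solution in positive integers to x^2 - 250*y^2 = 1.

First expand sqrt(250) as a continued fraction. With x_i = (sqrt(250) + m_i)/d_i and (m_0, d_0) = (0, 1): a_0 = floor(sqrt(250)) = 15, since 15^2 = 225 <= 250 < 256 = 16^2.
Iterate m_{i+1} = d_i*a_i - m_i, d_{i+1} = (250 - m_{i+1}^2)/d_i, a_{i+1} = floor((a_0 + m_{i+1})/d_{i+1}):
  m_1 = 1*15 - 0 = 15, d_1 = (250 - 15^2)/1 = 25/1 = 25, a_1 = floor((15 + 15)/25) = 1.
  m_2 = 25*1 - 15 = 10, d_2 = (250 - 10^2)/25 = 150/25 = 6, a_2 = floor((15 + 10)/6) = 4.
  m_3 = 6*4 - 10 = 14, d_3 = (250 - 14^2)/6 = 54/6 = 9, a_3 = floor((15 + 14)/9) = 3.
  m_4 = 9*3 - 14 = 13, d_4 = (250 - 13^2)/9 = 81/9 = 9, a_4 = floor((15 + 13)/9) = 3.
  m_5 = 9*3 - 13 = 14, d_5 = (250 - 14^2)/9 = 54/9 = 6, a_5 = floor((15 + 14)/6) = 4.
  m_6 = 6*4 - 14 = 10, d_6 = (250 - 10^2)/6 = 150/6 = 25, a_6 = floor((15 + 10)/25) = 1.
  m_7 = 25*1 - 10 = 15, d_7 = (250 - 15^2)/25 = 25/25 = 1, a_7 = floor((15 + 15)/1) = 30.
  m_8 = 1*30 - 15 = 15, d_8 = (250 - 15^2)/1 = 25/1 = 25: (m_8, d_8) = (m_1, d_1) = (15, 25), so from here the quotients repeat a_1, ..., a_7; the period length is 7.
So sqrt(250) = [15; (1, 4, 3, 3, 4, 1, 30)] with period length k = 7.
k is odd, so (p_{k-1}, q_{k-1}) only solves x^2 - 250y^2 = -1 and the fundamental solution of x^2 - 250y^2 = 1 is (p_{2k-1}, q_{2k-1}) = (p_13, q_13); compute convergents through index 13, running through the period twice.
Convergents (p_i = a_i*p_{i-1} + p_{i-2}, q_i = a_i*q_{i-1} + q_{i-2} with p_{-2}=0, p_{-1}=1, q_{-2}=1, q_{-1}=0):
  i=0: a_0=15, p_0 = 15*1 + 0 = 15, q_0 = 15*0 + 1 = 1.
  i=1: a_1=1, p_1 = 1*15 + 1 = 16, q_1 = 1*1 + 0 = 1.
  i=2: a_2=4, p_2 = 4*16 + 15 = 79, q_2 = 4*1 + 1 = 5.
  i=3: a_3=3, p_3 = 3*79 + 16 = 253, q_3 = 3*5 + 1 = 16.
  i=4: a_4=3, p_4 = 3*253 + 79 = 838, q_4 = 3*16 + 5 = 53.
  i=5: a_5=4, p_5 = 4*838 + 253 = 3605, q_5 = 4*53 + 16 = 228.
  i=6: a_6=1, p_6 = 1*3605 + 838 = 4443, q_6 = 1*228 + 53 = 281.
  i=7: a_7=30, p_7 = 30*4443 + 3605 = 136895, q_7 = 30*281 + 228 = 8658.
  i=8: a_8=1, p_8 = 1*136895 + 4443 = 141338, q_8 = 1*8658 + 281 = 8939.
  i=9: a_9=4, p_9 = 4*141338 + 136895 = 702247, q_9 = 4*8939 + 8658 = 44414.
  i=10: a_10=3, p_10 = 3*702247 + 141338 = 2248079, q_10 = 3*44414 + 8939 = 142181.
  i=11: a_11=3, p_11 = 3*2248079 + 702247 = 7446484, q_11 = 3*142181 + 44414 = 470957.
  i=12: a_12=4, p_12 = 4*7446484 + 2248079 = 32034015, q_12 = 4*470957 + 142181 = 2026009.
  i=13: a_13=1, p_13 = 1*32034015 + 7446484 = 39480499, q_13 = 1*2026009 + 470957 = 2496966.
Indeed p_6^2 - 250*q_6^2 = 19740249 - 19740250 = -1, not +1.
Check: 39480499^2 - 250*2496966^2 = 1558709801289001 - 1558709801289000 = 1, so (x, y) = (39480499, 2496966) solves the equation, and by the theorem it is the least positive solution.

(x, y) = (39480499, 2496966)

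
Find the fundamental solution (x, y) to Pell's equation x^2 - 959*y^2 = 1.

(x, y) = (960, 31)

First expand sqrt(959) as a continued fraction. With x_i = (sqrt(959) + m_i)/d_i and (m_0, d_0) = (0, 1): a_0 = floor(sqrt(959)) = 30, since 30^2 = 900 <= 959 < 961 = 31^2.
Iterate m_{i+1} = d_i*a_i - m_i, d_{i+1} = (959 - m_{i+1}^2)/d_i, a_{i+1} = floor((a_0 + m_{i+1})/d_{i+1}):
  m_1 = 1*30 - 0 = 30, d_1 = (959 - 30^2)/1 = 59/1 = 59, a_1 = floor((30 + 30)/59) = 1.
  m_2 = 59*1 - 30 = 29, d_2 = (959 - 29^2)/59 = 118/59 = 2, a_2 = floor((30 + 29)/2) = 29.
  m_3 = 2*29 - 29 = 29, d_3 = (959 - 29^2)/2 = 118/2 = 59, a_3 = floor((30 + 29)/59) = 1.
  m_4 = 59*1 - 29 = 30, d_4 = (959 - 30^2)/59 = 59/59 = 1, a_4 = floor((30 + 30)/1) = 60.
  m_5 = 1*60 - 30 = 30, d_5 = (959 - 30^2)/1 = 59/1 = 59: (m_5, d_5) = (m_1, d_1) = (30, 59), so from here the quotients repeat a_1, ..., a_4; the period length is 4.
So sqrt(959) = [30; (1, 29, 1, 60)] with period length k = 4.
k is even, so the fundamental solution of x^2 - 959y^2 = 1 is (p_{k-1}, q_{k-1}) = (p_3, q_3); compute convergents through index 3.
Convergents (p_i = a_i*p_{i-1} + p_{i-2}, q_i = a_i*q_{i-1} + q_{i-2} with p_{-2}=0, p_{-1}=1, q_{-2}=1, q_{-1}=0):
  i=0: a_0=30, p_0 = 30*1 + 0 = 30, q_0 = 30*0 + 1 = 1.
  i=1: a_1=1, p_1 = 1*30 + 1 = 31, q_1 = 1*1 + 0 = 1.
  i=2: a_2=29, p_2 = 29*31 + 30 = 929, q_2 = 29*1 + 1 = 30.
  i=3: a_3=1, p_3 = 1*929 + 31 = 960, q_3 = 1*30 + 1 = 31.
Check: 960^2 - 959*31^2 = 921600 - 921599 = 1, so (x, y) = (960, 31) solves the equation, and by the theorem it is the least positive solution.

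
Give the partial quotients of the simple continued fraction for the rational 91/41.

[2; 4, 1, 1, 4]

Run the Euclidean algorithm on 91 and 41; the successive quotients are the partial quotients a_0, a_1, ... (each step inverts the fractional part left over by the previous one):
  91 = 2*41 + 9, so a_0 = 2.
  41 = 4*9 + 5, so a_1 = 4.
  9 = 1*5 + 4, so a_2 = 1.
  5 = 1*4 + 1, so a_3 = 1.
  4 = 4*1 + 0, so a_4 = 4.
The remainder reaches 0 after 5 divisions, so the expansion has 5 partial quotients, read off in order.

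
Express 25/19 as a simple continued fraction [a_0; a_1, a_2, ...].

Run the Euclidean algorithm on 25 and 19; the successive quotients are the partial quotients a_0, a_1, ... (each step inverts the fractional part left over by the previous one):
  25 = 1*19 + 6, so a_0 = 1.
  19 = 3*6 + 1, so a_1 = 3.
  6 = 6*1 + 0, so a_2 = 6.
The remainder reaches 0 after 3 divisions, so the expansion has 3 partial quotients, read off in order.

[1; 3, 6]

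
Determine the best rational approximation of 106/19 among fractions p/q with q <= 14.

67/12

Expand x = 106/19 as a continued fraction with the Euclidean algorithm:
  106 = 5*19 + 11, so a_0 = 5.
  19 = 1*11 + 8, so a_1 = 1.
  11 = 1*8 + 3, so a_2 = 1.
  8 = 2*3 + 2, so a_3 = 2.
  3 = 1*2 + 1, so a_4 = 1.
  2 = 2*1 + 0, so a_5 = 2.
so x = [5; 1, 1, 2, 1, 2].
Convergents (p_i = a_i*p_{i-1} + p_{i-2}, q_i = a_i*q_{i-1} + q_{i-2} with p_{-2}=0, p_{-1}=1, q_{-2}=1, q_{-1}=0), until the denominator exceeds 14:
  i=0: a_0=5, p_0 = 5*1 + 0 = 5, q_0 = 5*0 + 1 = 1.
  i=1: a_1=1, p_1 = 1*5 + 1 = 6, q_1 = 1*1 + 0 = 1.
  i=2: a_2=1, p_2 = 1*6 + 5 = 11, q_2 = 1*1 + 1 = 2.
  i=3: a_3=2, p_3 = 2*11 + 6 = 28, q_3 = 2*2 + 1 = 5.
  i=4: a_4=1, p_4 = 1*28 + 11 = 39, q_4 = 1*5 + 2 = 7.
  i=5: a_5=2, p_5 = 2*39 + 28 = 106, q_5 = 2*7 + 5 = 19.
q_5 = 19 > 14, so the last convergent with denominator <= 14 is p_4/q_4 = 39/7.
The closest fraction with denominator <= 14 is either p_4/q_4 or the intermediate fraction (k*p_4 + p_3)/(k*q_4 + q_3) with the largest k >= 1 whose denominator stays <= 14; these approach x as k grows, and every other convergent or intermediate fraction in range is farther away.
Largest k: floor((14 - q_3)/q_4) = floor((14 - 5)/7) = 1.
That gives (1*39 + 28)/(1*7 + 5) = 67/12.
Compare the errors: |x - 39/7| = |106*7 - 39*19|/(19*7) = 1/133, and |x - 67/12| = |106*12 - 67*19|/(19*12) = 1/228.
Cross-multiplying, 1*133 = 133 < 228 = 1*228, so 1/228 is smaller: the intermediate fraction 67/12 is closer to x than 39/7.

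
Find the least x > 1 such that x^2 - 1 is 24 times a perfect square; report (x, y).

First expand sqrt(24) as a continued fraction. With x_i = (sqrt(24) + m_i)/d_i and (m_0, d_0) = (0, 1): a_0 = floor(sqrt(24)) = 4, since 4^2 = 16 <= 24 < 25 = 5^2.
Iterate m_{i+1} = d_i*a_i - m_i, d_{i+1} = (24 - m_{i+1}^2)/d_i, a_{i+1} = floor((a_0 + m_{i+1})/d_{i+1}):
  m_1 = 1*4 - 0 = 4, d_1 = (24 - 4^2)/1 = 8/1 = 8, a_1 = floor((4 + 4)/8) = 1.
  m_2 = 8*1 - 4 = 4, d_2 = (24 - 4^2)/8 = 8/8 = 1, a_2 = floor((4 + 4)/1) = 8.
  m_3 = 1*8 - 4 = 4, d_3 = (24 - 4^2)/1 = 8/1 = 8: (m_3, d_3) = (m_1, d_1) = (4, 8), so from here the quotients repeat a_1, a_2; the period length is 2.
So sqrt(24) = [4; (1, 8)] with period length k = 2.
k is even, so the fundamental solution of x^2 - 24y^2 = 1 is (p_{k-1}, q_{k-1}) = (p_1, q_1); compute convergents through index 1.
Convergents (p_i = a_i*p_{i-1} + p_{i-2}, q_i = a_i*q_{i-1} + q_{i-2} with p_{-2}=0, p_{-1}=1, q_{-2}=1, q_{-1}=0):
  i=0: a_0=4, p_0 = 4*1 + 0 = 4, q_0 = 4*0 + 1 = 1.
  i=1: a_1=1, p_1 = 1*4 + 1 = 5, q_1 = 1*1 + 0 = 1.
Check: 5^2 - 24*1^2 = 25 - 24 = 1, so (x, y) = (5, 1) solves the equation, and by the theorem it is the least positive solution.

(x, y) = (5, 1)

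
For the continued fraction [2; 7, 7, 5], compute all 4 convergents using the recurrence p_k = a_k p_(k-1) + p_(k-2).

Using the convergent recurrence p_i = a_i*p_{i-1} + p_{i-2}, q_i = a_i*q_{i-1} + q_{i-2} with p_{-2}=0, p_{-1}=1, q_{-2}=1, q_{-1}=0:
  i=0: a_0=2, p_0 = 2*1 + 0 = 2, q_0 = 2*0 + 1 = 1.
  i=1: a_1=7, p_1 = 7*2 + 1 = 15, q_1 = 7*1 + 0 = 7.
  i=2: a_2=7, p_2 = 7*15 + 2 = 107, q_2 = 7*7 + 1 = 50.
  i=3: a_3=5, p_3 = 5*107 + 15 = 550, q_3 = 5*50 + 7 = 257.

2/1, 15/7, 107/50, 550/257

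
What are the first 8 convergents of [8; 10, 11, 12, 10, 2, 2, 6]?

Using the convergent recurrence p_i = a_i*p_{i-1} + p_{i-2}, q_i = a_i*q_{i-1} + q_{i-2} with p_{-2}=0, p_{-1}=1, q_{-2}=1, q_{-1}=0:
  i=0: a_0=8, p_0 = 8*1 + 0 = 8, q_0 = 8*0 + 1 = 1.
  i=1: a_1=10, p_1 = 10*8 + 1 = 81, q_1 = 10*1 + 0 = 10.
  i=2: a_2=11, p_2 = 11*81 + 8 = 899, q_2 = 11*10 + 1 = 111.
  i=3: a_3=12, p_3 = 12*899 + 81 = 10869, q_3 = 12*111 + 10 = 1342.
  i=4: a_4=10, p_4 = 10*10869 + 899 = 109589, q_4 = 10*1342 + 111 = 13531.
  i=5: a_5=2, p_5 = 2*109589 + 10869 = 230047, q_5 = 2*13531 + 1342 = 28404.
  i=6: a_6=2, p_6 = 2*230047 + 109589 = 569683, q_6 = 2*28404 + 13531 = 70339.
  i=7: a_7=6, p_7 = 6*569683 + 230047 = 3648145, q_7 = 6*70339 + 28404 = 450438.

8/1, 81/10, 899/111, 10869/1342, 109589/13531, 230047/28404, 569683/70339, 3648145/450438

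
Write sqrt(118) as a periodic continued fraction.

Write x_i = (sqrt(118) + m_i)/d_i with (m_0, d_0) = (0, 1). a_0 = floor(sqrt(118)) = 10, since 10^2 = 100 <= 118 < 121 = 11^2.
Iterate m_{i+1} = d_i*a_i - m_i, d_{i+1} = (118 - m_{i+1}^2)/d_i, a_{i+1} = floor((a_0 + m_{i+1})/d_{i+1}):
  m_1 = 1*10 - 0 = 10, d_1 = (118 - 10^2)/1 = 18/1 = 18, a_1 = floor((10 + 10)/18) = 1.
  m_2 = 18*1 - 10 = 8, d_2 = (118 - 8^2)/18 = 54/18 = 3, a_2 = floor((10 + 8)/3) = 6.
  m_3 = 3*6 - 8 = 10, d_3 = (118 - 10^2)/3 = 18/3 = 6, a_3 = floor((10 + 10)/6) = 3.
  m_4 = 6*3 - 10 = 8, d_4 = (118 - 8^2)/6 = 54/6 = 9, a_4 = floor((10 + 8)/9) = 2.
  m_5 = 9*2 - 8 = 10, d_5 = (118 - 10^2)/9 = 18/9 = 2, a_5 = floor((10 + 10)/2) = 10.
  m_6 = 2*10 - 10 = 10, d_6 = (118 - 10^2)/2 = 18/2 = 9, a_6 = floor((10 + 10)/9) = 2.
  m_7 = 9*2 - 10 = 8, d_7 = (118 - 8^2)/9 = 54/9 = 6, a_7 = floor((10 + 8)/6) = 3.
  m_8 = 6*3 - 8 = 10, d_8 = (118 - 10^2)/6 = 18/6 = 3, a_8 = floor((10 + 10)/3) = 6.
  m_9 = 3*6 - 10 = 8, d_9 = (118 - 8^2)/3 = 54/3 = 18, a_9 = floor((10 + 8)/18) = 1.
  m_10 = 18*1 - 8 = 10, d_10 = (118 - 10^2)/18 = 18/18 = 1, a_10 = floor((10 + 10)/1) = 20.
  m_11 = 1*20 - 10 = 10, d_11 = (118 - 10^2)/1 = 18/1 = 18: (m_11, d_11) = (m_1, d_1) = (10, 18), so from here the quotients repeat a_1, ..., a_10; the period length is 10.
Hence the expansion of sqrt(118) is a_0 = 10 followed by the repeating block 1, 6, 3, 2, 10, 2, 3, 6, 1, 20 (period 10).

[10; (1, 6, 3, 2, 10, 2, 3, 6, 1, 20)]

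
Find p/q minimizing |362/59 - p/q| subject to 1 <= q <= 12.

Expand x = 362/59 as a continued fraction with the Euclidean algorithm:
  362 = 6*59 + 8, so a_0 = 6.
  59 = 7*8 + 3, so a_1 = 7.
  8 = 2*3 + 2, so a_2 = 2.
  3 = 1*2 + 1, so a_3 = 1.
  2 = 2*1 + 0, so a_4 = 2.
so x = [6; 7, 2, 1, 2].
Convergents (p_i = a_i*p_{i-1} + p_{i-2}, q_i = a_i*q_{i-1} + q_{i-2} with p_{-2}=0, p_{-1}=1, q_{-2}=1, q_{-1}=0), until the denominator exceeds 12:
  i=0: a_0=6, p_0 = 6*1 + 0 = 6, q_0 = 6*0 + 1 = 1.
  i=1: a_1=7, p_1 = 7*6 + 1 = 43, q_1 = 7*1 + 0 = 7.
  i=2: a_2=2, p_2 = 2*43 + 6 = 92, q_2 = 2*7 + 1 = 15.
q_2 = 15 > 12, so the last convergent with denominator <= 12 is p_1/q_1 = 43/7.
The closest fraction with denominator <= 12 is either p_1/q_1 or the intermediate fraction (k*p_1 + p_0)/(k*q_1 + q_0) with the largest k >= 1 whose denominator stays <= 12; these approach x as k grows, and every other convergent or intermediate fraction in range is farther away.
Largest k: floor((12 - q_0)/q_1) = floor((12 - 1)/7) = 1.
That gives (1*43 + 6)/(1*7 + 1) = 49/8.
Compare the errors: |x - 43/7| = |362*7 - 43*59|/(59*7) = 3/413, and |x - 49/8| = |362*8 - 49*59|/(59*8) = 5/472.
Cross-multiplying, 3*472 = 1416 < 2065 = 5*413, so 3/413 is smaller: the convergent 43/7 is closer to x than 49/8.

43/7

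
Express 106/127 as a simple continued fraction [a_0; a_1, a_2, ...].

[0; 1, 5, 21]

Run the Euclidean algorithm on 106 and 127; the successive quotients are the partial quotients a_0, a_1, ... (each step inverts the fractional part left over by the previous one):
  106 = 0*127 + 106, so a_0 = 0.
  127 = 1*106 + 21, so a_1 = 1.
  106 = 5*21 + 1, so a_2 = 5.
  21 = 21*1 + 0, so a_3 = 21.
The remainder reaches 0 after 4 divisions, so the expansion has 4 partial quotients, read off in order.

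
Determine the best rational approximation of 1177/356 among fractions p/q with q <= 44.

119/36

Expand x = 1177/356 as a continued fraction with the Euclidean algorithm:
  1177 = 3*356 + 109, so a_0 = 3.
  356 = 3*109 + 29, so a_1 = 3.
  109 = 3*29 + 22, so a_2 = 3.
  29 = 1*22 + 7, so a_3 = 1.
  22 = 3*7 + 1, so a_4 = 3.
  7 = 7*1 + 0, so a_5 = 7.
so x = [3; 3, 3, 1, 3, 7].
Convergents (p_i = a_i*p_{i-1} + p_{i-2}, q_i = a_i*q_{i-1} + q_{i-2} with p_{-2}=0, p_{-1}=1, q_{-2}=1, q_{-1}=0), until the denominator exceeds 44:
  i=0: a_0=3, p_0 = 3*1 + 0 = 3, q_0 = 3*0 + 1 = 1.
  i=1: a_1=3, p_1 = 3*3 + 1 = 10, q_1 = 3*1 + 0 = 3.
  i=2: a_2=3, p_2 = 3*10 + 3 = 33, q_2 = 3*3 + 1 = 10.
  i=3: a_3=1, p_3 = 1*33 + 10 = 43, q_3 = 1*10 + 3 = 13.
  i=4: a_4=3, p_4 = 3*43 + 33 = 162, q_4 = 3*13 + 10 = 49.
q_4 = 49 > 44, so the last convergent with denominator <= 44 is p_3/q_3 = 43/13.
The closest fraction with denominator <= 44 is either p_3/q_3 or the intermediate fraction (k*p_3 + p_2)/(k*q_3 + q_2) with the largest k >= 1 whose denominator stays <= 44; these approach x as k grows, and every other convergent or intermediate fraction in range is farther away.
Largest k: floor((44 - q_2)/q_3) = floor((44 - 10)/13) = 2.
That gives (2*43 + 33)/(2*13 + 10) = 119/36.
Compare the errors: |x - 43/13| = |1177*13 - 43*356|/(356*13) = 7/4628, and |x - 119/36| = |1177*36 - 119*356|/(356*36) = 8/12816.
Cross-multiplying, 8*4628 = 37024 < 89712 = 7*12816, so 8/12816 is smaller: the intermediate fraction 119/36 is closer to x than 43/13.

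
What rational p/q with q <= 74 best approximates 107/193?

41/74

Expand x = 107/193 as a continued fraction with the Euclidean algorithm:
  107 = 0*193 + 107, so a_0 = 0.
  193 = 1*107 + 86, so a_1 = 1.
  107 = 1*86 + 21, so a_2 = 1.
  86 = 4*21 + 2, so a_3 = 4.
  21 = 10*2 + 1, so a_4 = 10.
  2 = 2*1 + 0, so a_5 = 2.
so x = [0; 1, 1, 4, 10, 2].
Convergents (p_i = a_i*p_{i-1} + p_{i-2}, q_i = a_i*q_{i-1} + q_{i-2} with p_{-2}=0, p_{-1}=1, q_{-2}=1, q_{-1}=0), until the denominator exceeds 74:
  i=0: a_0=0, p_0 = 0*1 + 0 = 0, q_0 = 0*0 + 1 = 1.
  i=1: a_1=1, p_1 = 1*0 + 1 = 1, q_1 = 1*1 + 0 = 1.
  i=2: a_2=1, p_2 = 1*1 + 0 = 1, q_2 = 1*1 + 1 = 2.
  i=3: a_3=4, p_3 = 4*1 + 1 = 5, q_3 = 4*2 + 1 = 9.
  i=4: a_4=10, p_4 = 10*5 + 1 = 51, q_4 = 10*9 + 2 = 92.
q_4 = 92 > 74, so the last convergent with denominator <= 74 is p_3/q_3 = 5/9.
The closest fraction with denominator <= 74 is either p_3/q_3 or the intermediate fraction (k*p_3 + p_2)/(k*q_3 + q_2) with the largest k >= 1 whose denominator stays <= 74; these approach x as k grows, and every other convergent or intermediate fraction in range is farther away.
Largest k: floor((74 - q_2)/q_3) = floor((74 - 2)/9) = 8.
That gives (8*5 + 1)/(8*9 + 2) = 41/74.
Compare the errors: |x - 5/9| = |107*9 - 5*193|/(193*9) = 2/1737, and |x - 41/74| = |107*74 - 41*193|/(193*74) = 5/14282.
Cross-multiplying, 5*1737 = 8685 < 28564 = 2*14282, so 5/14282 is smaller: the intermediate fraction 41/74 is closer to x than 5/9.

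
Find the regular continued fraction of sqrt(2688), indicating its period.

Write x_i = (sqrt(2688) + m_i)/d_i with (m_0, d_0) = (0, 1). a_0 = floor(sqrt(2688)) = 51, since 51^2 = 2601 <= 2688 < 2704 = 52^2.
Iterate m_{i+1} = d_i*a_i - m_i, d_{i+1} = (2688 - m_{i+1}^2)/d_i, a_{i+1} = floor((a_0 + m_{i+1})/d_{i+1}):
  m_1 = 1*51 - 0 = 51, d_1 = (2688 - 51^2)/1 = 87/1 = 87, a_1 = floor((51 + 51)/87) = 1.
  m_2 = 87*1 - 51 = 36, d_2 = (2688 - 36^2)/87 = 1392/87 = 16, a_2 = floor((51 + 36)/16) = 5.
  m_3 = 16*5 - 36 = 44, d_3 = (2688 - 44^2)/16 = 752/16 = 47, a_3 = floor((51 + 44)/47) = 2.
  m_4 = 47*2 - 44 = 50, d_4 = (2688 - 50^2)/47 = 188/47 = 4, a_4 = floor((51 + 50)/4) = 25.
  m_5 = 4*25 - 50 = 50, d_5 = (2688 - 50^2)/4 = 188/4 = 47, a_5 = floor((51 + 50)/47) = 2.
  m_6 = 47*2 - 50 = 44, d_6 = (2688 - 44^2)/47 = 752/47 = 16, a_6 = floor((51 + 44)/16) = 5.
  m_7 = 16*5 - 44 = 36, d_7 = (2688 - 36^2)/16 = 1392/16 = 87, a_7 = floor((51 + 36)/87) = 1.
  m_8 = 87*1 - 36 = 51, d_8 = (2688 - 51^2)/87 = 87/87 = 1, a_8 = floor((51 + 51)/1) = 102.
  m_9 = 1*102 - 51 = 51, d_9 = (2688 - 51^2)/1 = 87/1 = 87: (m_9, d_9) = (m_1, d_1) = (51, 87), so from here the quotients repeat a_1, ..., a_8; the period length is 8.
Hence the expansion of sqrt(2688) is a_0 = 51 followed by the repeating block 1, 5, 2, 25, 2, 5, 1, 102 (period 8).

[51; (1, 5, 2, 25, 2, 5, 1, 102)]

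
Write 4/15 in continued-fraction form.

Run the Euclidean algorithm on 4 and 15; the successive quotients are the partial quotients a_0, a_1, ... (each step inverts the fractional part left over by the previous one):
  4 = 0*15 + 4, so a_0 = 0.
  15 = 3*4 + 3, so a_1 = 3.
  4 = 1*3 + 1, so a_2 = 1.
  3 = 3*1 + 0, so a_3 = 3.
The remainder reaches 0 after 4 divisions, so the expansion has 4 partial quotients, read off in order.

[0; 3, 1, 3]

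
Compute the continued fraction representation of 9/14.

[0; 1, 1, 1, 4]

Run the Euclidean algorithm on 9 and 14; the successive quotients are the partial quotients a_0, a_1, ... (each step inverts the fractional part left over by the previous one):
  9 = 0*14 + 9, so a_0 = 0.
  14 = 1*9 + 5, so a_1 = 1.
  9 = 1*5 + 4, so a_2 = 1.
  5 = 1*4 + 1, so a_3 = 1.
  4 = 4*1 + 0, so a_4 = 4.
The remainder reaches 0 after 5 divisions, so the expansion has 5 partial quotients, read off in order.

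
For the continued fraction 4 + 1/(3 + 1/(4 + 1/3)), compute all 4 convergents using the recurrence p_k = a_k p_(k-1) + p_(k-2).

Using the convergent recurrence p_i = a_i*p_{i-1} + p_{i-2}, q_i = a_i*q_{i-1} + q_{i-2} with p_{-2}=0, p_{-1}=1, q_{-2}=1, q_{-1}=0:
  i=0: a_0=4, p_0 = 4*1 + 0 = 4, q_0 = 4*0 + 1 = 1.
  i=1: a_1=3, p_1 = 3*4 + 1 = 13, q_1 = 3*1 + 0 = 3.
  i=2: a_2=4, p_2 = 4*13 + 4 = 56, q_2 = 4*3 + 1 = 13.
  i=3: a_3=3, p_3 = 3*56 + 13 = 181, q_3 = 3*13 + 3 = 42.

4/1, 13/3, 56/13, 181/42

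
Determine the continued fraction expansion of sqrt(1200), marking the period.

Write x_i = (sqrt(1200) + m_i)/d_i with (m_0, d_0) = (0, 1). a_0 = floor(sqrt(1200)) = 34, since 34^2 = 1156 <= 1200 < 1225 = 35^2.
Iterate m_{i+1} = d_i*a_i - m_i, d_{i+1} = (1200 - m_{i+1}^2)/d_i, a_{i+1} = floor((a_0 + m_{i+1})/d_{i+1}):
  m_1 = 1*34 - 0 = 34, d_1 = (1200 - 34^2)/1 = 44/1 = 44, a_1 = floor((34 + 34)/44) = 1.
  m_2 = 44*1 - 34 = 10, d_2 = (1200 - 10^2)/44 = 1100/44 = 25, a_2 = floor((34 + 10)/25) = 1.
  m_3 = 25*1 - 10 = 15, d_3 = (1200 - 15^2)/25 = 975/25 = 39, a_3 = floor((34 + 15)/39) = 1.
  m_4 = 39*1 - 15 = 24, d_4 = (1200 - 24^2)/39 = 624/39 = 16, a_4 = floor((34 + 24)/16) = 3.
  m_5 = 16*3 - 24 = 24, d_5 = (1200 - 24^2)/16 = 624/16 = 39, a_5 = floor((34 + 24)/39) = 1.
  m_6 = 39*1 - 24 = 15, d_6 = (1200 - 15^2)/39 = 975/39 = 25, a_6 = floor((34 + 15)/25) = 1.
  m_7 = 25*1 - 15 = 10, d_7 = (1200 - 10^2)/25 = 1100/25 = 44, a_7 = floor((34 + 10)/44) = 1.
  m_8 = 44*1 - 10 = 34, d_8 = (1200 - 34^2)/44 = 44/44 = 1, a_8 = floor((34 + 34)/1) = 68.
  m_9 = 1*68 - 34 = 34, d_9 = (1200 - 34^2)/1 = 44/1 = 44: (m_9, d_9) = (m_1, d_1) = (34, 44), so from here the quotients repeat a_1, ..., a_8; the period length is 8.
Hence the expansion of sqrt(1200) is a_0 = 34 followed by the repeating block 1, 1, 1, 3, 1, 1, 1, 68 (period 8).

[34; (1, 1, 1, 3, 1, 1, 1, 68)]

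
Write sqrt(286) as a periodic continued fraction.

[16; (1, 10, 3, 3, 2, 3, 3, 10, 1, 32)]

Write x_i = (sqrt(286) + m_i)/d_i with (m_0, d_0) = (0, 1). a_0 = floor(sqrt(286)) = 16, since 16^2 = 256 <= 286 < 289 = 17^2.
Iterate m_{i+1} = d_i*a_i - m_i, d_{i+1} = (286 - m_{i+1}^2)/d_i, a_{i+1} = floor((a_0 + m_{i+1})/d_{i+1}):
  m_1 = 1*16 - 0 = 16, d_1 = (286 - 16^2)/1 = 30/1 = 30, a_1 = floor((16 + 16)/30) = 1.
  m_2 = 30*1 - 16 = 14, d_2 = (286 - 14^2)/30 = 90/30 = 3, a_2 = floor((16 + 14)/3) = 10.
  m_3 = 3*10 - 14 = 16, d_3 = (286 - 16^2)/3 = 30/3 = 10, a_3 = floor((16 + 16)/10) = 3.
  m_4 = 10*3 - 16 = 14, d_4 = (286 - 14^2)/10 = 90/10 = 9, a_4 = floor((16 + 14)/9) = 3.
  m_5 = 9*3 - 14 = 13, d_5 = (286 - 13^2)/9 = 117/9 = 13, a_5 = floor((16 + 13)/13) = 2.
  m_6 = 13*2 - 13 = 13, d_6 = (286 - 13^2)/13 = 117/13 = 9, a_6 = floor((16 + 13)/9) = 3.
  m_7 = 9*3 - 13 = 14, d_7 = (286 - 14^2)/9 = 90/9 = 10, a_7 = floor((16 + 14)/10) = 3.
  m_8 = 10*3 - 14 = 16, d_8 = (286 - 16^2)/10 = 30/10 = 3, a_8 = floor((16 + 16)/3) = 10.
  m_9 = 3*10 - 16 = 14, d_9 = (286 - 14^2)/3 = 90/3 = 30, a_9 = floor((16 + 14)/30) = 1.
  m_10 = 30*1 - 14 = 16, d_10 = (286 - 16^2)/30 = 30/30 = 1, a_10 = floor((16 + 16)/1) = 32.
  m_11 = 1*32 - 16 = 16, d_11 = (286 - 16^2)/1 = 30/1 = 30: (m_11, d_11) = (m_1, d_1) = (16, 30), so from here the quotients repeat a_1, ..., a_10; the period length is 10.
Hence the expansion of sqrt(286) is a_0 = 16 followed by the repeating block 1, 10, 3, 3, 2, 3, 3, 10, 1, 32 (period 10).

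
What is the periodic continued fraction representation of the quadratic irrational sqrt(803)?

Write x_i = (sqrt(803) + m_i)/d_i with (m_0, d_0) = (0, 1). a_0 = floor(sqrt(803)) = 28, since 28^2 = 784 <= 803 < 841 = 29^2.
Iterate m_{i+1} = d_i*a_i - m_i, d_{i+1} = (803 - m_{i+1}^2)/d_i, a_{i+1} = floor((a_0 + m_{i+1})/d_{i+1}):
  m_1 = 1*28 - 0 = 28, d_1 = (803 - 28^2)/1 = 19/1 = 19, a_1 = floor((28 + 28)/19) = 2.
  m_2 = 19*2 - 28 = 10, d_2 = (803 - 10^2)/19 = 703/19 = 37, a_2 = floor((28 + 10)/37) = 1.
  m_3 = 37*1 - 10 = 27, d_3 = (803 - 27^2)/37 = 74/37 = 2, a_3 = floor((28 + 27)/2) = 27.
  m_4 = 2*27 - 27 = 27, d_4 = (803 - 27^2)/2 = 74/2 = 37, a_4 = floor((28 + 27)/37) = 1.
  m_5 = 37*1 - 27 = 10, d_5 = (803 - 10^2)/37 = 703/37 = 19, a_5 = floor((28 + 10)/19) = 2.
  m_6 = 19*2 - 10 = 28, d_6 = (803 - 28^2)/19 = 19/19 = 1, a_6 = floor((28 + 28)/1) = 56.
  m_7 = 1*56 - 28 = 28, d_7 = (803 - 28^2)/1 = 19/1 = 19: (m_7, d_7) = (m_1, d_1) = (28, 19), so from here the quotients repeat a_1, ..., a_6; the period length is 6.
Hence the expansion of sqrt(803) is a_0 = 28 followed by the repeating block 2, 1, 27, 1, 2, 56 (period 6).

[28; (2, 1, 27, 1, 2, 56)]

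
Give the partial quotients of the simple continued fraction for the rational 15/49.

[0; 3, 3, 1, 3]

Run the Euclidean algorithm on 15 and 49; the successive quotients are the partial quotients a_0, a_1, ... (each step inverts the fractional part left over by the previous one):
  15 = 0*49 + 15, so a_0 = 0.
  49 = 3*15 + 4, so a_1 = 3.
  15 = 3*4 + 3, so a_2 = 3.
  4 = 1*3 + 1, so a_3 = 1.
  3 = 3*1 + 0, so a_4 = 3.
The remainder reaches 0 after 5 divisions, so the expansion has 5 partial quotients, read off in order.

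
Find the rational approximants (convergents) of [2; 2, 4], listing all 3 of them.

Using the convergent recurrence p_i = a_i*p_{i-1} + p_{i-2}, q_i = a_i*q_{i-1} + q_{i-2} with p_{-2}=0, p_{-1}=1, q_{-2}=1, q_{-1}=0:
  i=0: a_0=2, p_0 = 2*1 + 0 = 2, q_0 = 2*0 + 1 = 1.
  i=1: a_1=2, p_1 = 2*2 + 1 = 5, q_1 = 2*1 + 0 = 2.
  i=2: a_2=4, p_2 = 4*5 + 2 = 22, q_2 = 4*2 + 1 = 9.

2/1, 5/2, 22/9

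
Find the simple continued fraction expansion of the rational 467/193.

[2; 2, 2, 1, 1, 1, 1, 2, 2]

Run the Euclidean algorithm on 467 and 193; the successive quotients are the partial quotients a_0, a_1, ... (each step inverts the fractional part left over by the previous one):
  467 = 2*193 + 81, so a_0 = 2.
  193 = 2*81 + 31, so a_1 = 2.
  81 = 2*31 + 19, so a_2 = 2.
  31 = 1*19 + 12, so a_3 = 1.
  19 = 1*12 + 7, so a_4 = 1.
  12 = 1*7 + 5, so a_5 = 1.
  7 = 1*5 + 2, so a_6 = 1.
  5 = 2*2 + 1, so a_7 = 2.
  2 = 2*1 + 0, so a_8 = 2.
The remainder reaches 0 after 9 divisions, so the expansion has 9 partial quotients, read off in order.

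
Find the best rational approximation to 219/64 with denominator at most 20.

65/19

Expand x = 219/64 as a continued fraction with the Euclidean algorithm:
  219 = 3*64 + 27, so a_0 = 3.
  64 = 2*27 + 10, so a_1 = 2.
  27 = 2*10 + 7, so a_2 = 2.
  10 = 1*7 + 3, so a_3 = 1.
  7 = 2*3 + 1, so a_4 = 2.
  3 = 3*1 + 0, so a_5 = 3.
so x = [3; 2, 2, 1, 2, 3].
Convergents (p_i = a_i*p_{i-1} + p_{i-2}, q_i = a_i*q_{i-1} + q_{i-2} with p_{-2}=0, p_{-1}=1, q_{-2}=1, q_{-1}=0), until the denominator exceeds 20:
  i=0: a_0=3, p_0 = 3*1 + 0 = 3, q_0 = 3*0 + 1 = 1.
  i=1: a_1=2, p_1 = 2*3 + 1 = 7, q_1 = 2*1 + 0 = 2.
  i=2: a_2=2, p_2 = 2*7 + 3 = 17, q_2 = 2*2 + 1 = 5.
  i=3: a_3=1, p_3 = 1*17 + 7 = 24, q_3 = 1*5 + 2 = 7.
  i=4: a_4=2, p_4 = 2*24 + 17 = 65, q_4 = 2*7 + 5 = 19.
  i=5: a_5=3, p_5 = 3*65 + 24 = 219, q_5 = 3*19 + 7 = 64.
q_5 = 64 > 20, so the last convergent with denominator <= 20 is p_4/q_4 = 65/19.
The closest fraction with denominator <= 20 is either p_4/q_4 or the intermediate fraction (k*p_4 + p_3)/(k*q_4 + q_3) with the largest k >= 1 whose denominator stays <= 20; these approach x as k grows, and every other convergent or intermediate fraction in range is farther away.
Largest k: floor((20 - q_3)/q_4) = floor((20 - 7)/19) = 0.
Since k = 0, no intermediate fraction beyond p_4/q_4 has denominator <= 20, so the convergent 65/19 is the closest (its error is |219*19 - 65*64|/(64*19) = 1/1216).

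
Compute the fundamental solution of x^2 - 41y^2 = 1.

First expand sqrt(41) as a continued fraction. With x_i = (sqrt(41) + m_i)/d_i and (m_0, d_0) = (0, 1): a_0 = floor(sqrt(41)) = 6, since 6^2 = 36 <= 41 < 49 = 7^2.
Iterate m_{i+1} = d_i*a_i - m_i, d_{i+1} = (41 - m_{i+1}^2)/d_i, a_{i+1} = floor((a_0 + m_{i+1})/d_{i+1}):
  m_1 = 1*6 - 0 = 6, d_1 = (41 - 6^2)/1 = 5/1 = 5, a_1 = floor((6 + 6)/5) = 2.
  m_2 = 5*2 - 6 = 4, d_2 = (41 - 4^2)/5 = 25/5 = 5, a_2 = floor((6 + 4)/5) = 2.
  m_3 = 5*2 - 4 = 6, d_3 = (41 - 6^2)/5 = 5/5 = 1, a_3 = floor((6 + 6)/1) = 12.
  m_4 = 1*12 - 6 = 6, d_4 = (41 - 6^2)/1 = 5/1 = 5: (m_4, d_4) = (m_1, d_1) = (6, 5), so from here the quotients repeat a_1, ..., a_3; the period length is 3.
So sqrt(41) = [6; (2, 2, 12)] with period length k = 3.
k is odd, so (p_{k-1}, q_{k-1}) only solves x^2 - 41y^2 = -1 and the fundamental solution of x^2 - 41y^2 = 1 is (p_{2k-1}, q_{2k-1}) = (p_5, q_5); compute convergents through index 5, running through the period twice.
Convergents (p_i = a_i*p_{i-1} + p_{i-2}, q_i = a_i*q_{i-1} + q_{i-2} with p_{-2}=0, p_{-1}=1, q_{-2}=1, q_{-1}=0):
  i=0: a_0=6, p_0 = 6*1 + 0 = 6, q_0 = 6*0 + 1 = 1.
  i=1: a_1=2, p_1 = 2*6 + 1 = 13, q_1 = 2*1 + 0 = 2.
  i=2: a_2=2, p_2 = 2*13 + 6 = 32, q_2 = 2*2 + 1 = 5.
  i=3: a_3=12, p_3 = 12*32 + 13 = 397, q_3 = 12*5 + 2 = 62.
  i=4: a_4=2, p_4 = 2*397 + 32 = 826, q_4 = 2*62 + 5 = 129.
  i=5: a_5=2, p_5 = 2*826 + 397 = 2049, q_5 = 2*129 + 62 = 320.
Indeed p_2^2 - 41*q_2^2 = 1024 - 1025 = -1, not +1.
Check: 2049^2 - 41*320^2 = 4198401 - 4198400 = 1, so (x, y) = (2049, 320) solves the equation, and by the theorem it is the least positive solution.

(x, y) = (2049, 320)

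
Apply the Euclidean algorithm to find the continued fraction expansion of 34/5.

[6; 1, 4]

Run the Euclidean algorithm on 34 and 5; the successive quotients are the partial quotients a_0, a_1, ... (each step inverts the fractional part left over by the previous one):
  34 = 6*5 + 4, so a_0 = 6.
  5 = 1*4 + 1, so a_1 = 1.
  4 = 4*1 + 0, so a_2 = 4.
The remainder reaches 0 after 3 divisions, so the expansion has 3 partial quotients, read off in order.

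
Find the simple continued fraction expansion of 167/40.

[4; 5, 1, 2, 2]

Run the Euclidean algorithm on 167 and 40; the successive quotients are the partial quotients a_0, a_1, ... (each step inverts the fractional part left over by the previous one):
  167 = 4*40 + 7, so a_0 = 4.
  40 = 5*7 + 5, so a_1 = 5.
  7 = 1*5 + 2, so a_2 = 1.
  5 = 2*2 + 1, so a_3 = 2.
  2 = 2*1 + 0, so a_4 = 2.
The remainder reaches 0 after 5 divisions, so the expansion has 5 partial quotients, read off in order.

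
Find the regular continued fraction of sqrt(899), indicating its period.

[29; (1, 58)]

Write x_i = (sqrt(899) + m_i)/d_i with (m_0, d_0) = (0, 1). a_0 = floor(sqrt(899)) = 29, since 29^2 = 841 <= 899 < 900 = 30^2.
Iterate m_{i+1} = d_i*a_i - m_i, d_{i+1} = (899 - m_{i+1}^2)/d_i, a_{i+1} = floor((a_0 + m_{i+1})/d_{i+1}):
  m_1 = 1*29 - 0 = 29, d_1 = (899 - 29^2)/1 = 58/1 = 58, a_1 = floor((29 + 29)/58) = 1.
  m_2 = 58*1 - 29 = 29, d_2 = (899 - 29^2)/58 = 58/58 = 1, a_2 = floor((29 + 29)/1) = 58.
  m_3 = 1*58 - 29 = 29, d_3 = (899 - 29^2)/1 = 58/1 = 58: (m_3, d_3) = (m_1, d_1) = (29, 58), so from here the quotients repeat a_1, a_2; the period length is 2.
Hence the expansion of sqrt(899) is a_0 = 29 followed by the repeating block 1, 58 (period 2).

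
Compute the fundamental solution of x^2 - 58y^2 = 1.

First expand sqrt(58) as a continued fraction. With x_i = (sqrt(58) + m_i)/d_i and (m_0, d_0) = (0, 1): a_0 = floor(sqrt(58)) = 7, since 7^2 = 49 <= 58 < 64 = 8^2.
Iterate m_{i+1} = d_i*a_i - m_i, d_{i+1} = (58 - m_{i+1}^2)/d_i, a_{i+1} = floor((a_0 + m_{i+1})/d_{i+1}):
  m_1 = 1*7 - 0 = 7, d_1 = (58 - 7^2)/1 = 9/1 = 9, a_1 = floor((7 + 7)/9) = 1.
  m_2 = 9*1 - 7 = 2, d_2 = (58 - 2^2)/9 = 54/9 = 6, a_2 = floor((7 + 2)/6) = 1.
  m_3 = 6*1 - 2 = 4, d_3 = (58 - 4^2)/6 = 42/6 = 7, a_3 = floor((7 + 4)/7) = 1.
  m_4 = 7*1 - 4 = 3, d_4 = (58 - 3^2)/7 = 49/7 = 7, a_4 = floor((7 + 3)/7) = 1.
  m_5 = 7*1 - 3 = 4, d_5 = (58 - 4^2)/7 = 42/7 = 6, a_5 = floor((7 + 4)/6) = 1.
  m_6 = 6*1 - 4 = 2, d_6 = (58 - 2^2)/6 = 54/6 = 9, a_6 = floor((7 + 2)/9) = 1.
  m_7 = 9*1 - 2 = 7, d_7 = (58 - 7^2)/9 = 9/9 = 1, a_7 = floor((7 + 7)/1) = 14.
  m_8 = 1*14 - 7 = 7, d_8 = (58 - 7^2)/1 = 9/1 = 9: (m_8, d_8) = (m_1, d_1) = (7, 9), so from here the quotients repeat a_1, ..., a_7; the period length is 7.
So sqrt(58) = [7; (1, 1, 1, 1, 1, 1, 14)] with period length k = 7.
k is odd, so (p_{k-1}, q_{k-1}) only solves x^2 - 58y^2 = -1 and the fundamental solution of x^2 - 58y^2 = 1 is (p_{2k-1}, q_{2k-1}) = (p_13, q_13); compute convergents through index 13, running through the period twice.
Convergents (p_i = a_i*p_{i-1} + p_{i-2}, q_i = a_i*q_{i-1} + q_{i-2} with p_{-2}=0, p_{-1}=1, q_{-2}=1, q_{-1}=0):
  i=0: a_0=7, p_0 = 7*1 + 0 = 7, q_0 = 7*0 + 1 = 1.
  i=1: a_1=1, p_1 = 1*7 + 1 = 8, q_1 = 1*1 + 0 = 1.
  i=2: a_2=1, p_2 = 1*8 + 7 = 15, q_2 = 1*1 + 1 = 2.
  i=3: a_3=1, p_3 = 1*15 + 8 = 23, q_3 = 1*2 + 1 = 3.
  i=4: a_4=1, p_4 = 1*23 + 15 = 38, q_4 = 1*3 + 2 = 5.
  i=5: a_5=1, p_5 = 1*38 + 23 = 61, q_5 = 1*5 + 3 = 8.
  i=6: a_6=1, p_6 = 1*61 + 38 = 99, q_6 = 1*8 + 5 = 13.
  i=7: a_7=14, p_7 = 14*99 + 61 = 1447, q_7 = 14*13 + 8 = 190.
  i=8: a_8=1, p_8 = 1*1447 + 99 = 1546, q_8 = 1*190 + 13 = 203.
  i=9: a_9=1, p_9 = 1*1546 + 1447 = 2993, q_9 = 1*203 + 190 = 393.
  i=10: a_10=1, p_10 = 1*2993 + 1546 = 4539, q_10 = 1*393 + 203 = 596.
  i=11: a_11=1, p_11 = 1*4539 + 2993 = 7532, q_11 = 1*596 + 393 = 989.
  i=12: a_12=1, p_12 = 1*7532 + 4539 = 12071, q_12 = 1*989 + 596 = 1585.
  i=13: a_13=1, p_13 = 1*12071 + 7532 = 19603, q_13 = 1*1585 + 989 = 2574.
Indeed p_6^2 - 58*q_6^2 = 9801 - 9802 = -1, not +1.
Check: 19603^2 - 58*2574^2 = 384277609 - 384277608 = 1, so (x, y) = (19603, 2574) solves the equation, and by the theorem it is the least positive solution.

(x, y) = (19603, 2574)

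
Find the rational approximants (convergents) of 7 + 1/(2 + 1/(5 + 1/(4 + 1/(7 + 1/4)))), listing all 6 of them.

7/1, 15/2, 82/11, 343/46, 2483/333, 10275/1378

Using the convergent recurrence p_i = a_i*p_{i-1} + p_{i-2}, q_i = a_i*q_{i-1} + q_{i-2} with p_{-2}=0, p_{-1}=1, q_{-2}=1, q_{-1}=0:
  i=0: a_0=7, p_0 = 7*1 + 0 = 7, q_0 = 7*0 + 1 = 1.
  i=1: a_1=2, p_1 = 2*7 + 1 = 15, q_1 = 2*1 + 0 = 2.
  i=2: a_2=5, p_2 = 5*15 + 7 = 82, q_2 = 5*2 + 1 = 11.
  i=3: a_3=4, p_3 = 4*82 + 15 = 343, q_3 = 4*11 + 2 = 46.
  i=4: a_4=7, p_4 = 7*343 + 82 = 2483, q_4 = 7*46 + 11 = 333.
  i=5: a_5=4, p_5 = 4*2483 + 343 = 10275, q_5 = 4*333 + 46 = 1378.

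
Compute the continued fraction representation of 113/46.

Run the Euclidean algorithm on 113 and 46; the successive quotients are the partial quotients a_0, a_1, ... (each step inverts the fractional part left over by the previous one):
  113 = 2*46 + 21, so a_0 = 2.
  46 = 2*21 + 4, so a_1 = 2.
  21 = 5*4 + 1, so a_2 = 5.
  4 = 4*1 + 0, so a_3 = 4.
The remainder reaches 0 after 4 divisions, so the expansion has 4 partial quotients, read off in order.

[2; 2, 5, 4]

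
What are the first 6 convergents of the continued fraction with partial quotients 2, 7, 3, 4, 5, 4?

2/1, 15/7, 47/22, 203/95, 1062/497, 4451/2083

Using the convergent recurrence p_i = a_i*p_{i-1} + p_{i-2}, q_i = a_i*q_{i-1} + q_{i-2} with p_{-2}=0, p_{-1}=1, q_{-2}=1, q_{-1}=0:
  i=0: a_0=2, p_0 = 2*1 + 0 = 2, q_0 = 2*0 + 1 = 1.
  i=1: a_1=7, p_1 = 7*2 + 1 = 15, q_1 = 7*1 + 0 = 7.
  i=2: a_2=3, p_2 = 3*15 + 2 = 47, q_2 = 3*7 + 1 = 22.
  i=3: a_3=4, p_3 = 4*47 + 15 = 203, q_3 = 4*22 + 7 = 95.
  i=4: a_4=5, p_4 = 5*203 + 47 = 1062, q_4 = 5*95 + 22 = 497.
  i=5: a_5=4, p_5 = 4*1062 + 203 = 4451, q_5 = 4*497 + 95 = 2083.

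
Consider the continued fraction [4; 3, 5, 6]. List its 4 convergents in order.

4/1, 13/3, 69/16, 427/99

Using the convergent recurrence p_i = a_i*p_{i-1} + p_{i-2}, q_i = a_i*q_{i-1} + q_{i-2} with p_{-2}=0, p_{-1}=1, q_{-2}=1, q_{-1}=0:
  i=0: a_0=4, p_0 = 4*1 + 0 = 4, q_0 = 4*0 + 1 = 1.
  i=1: a_1=3, p_1 = 3*4 + 1 = 13, q_1 = 3*1 + 0 = 3.
  i=2: a_2=5, p_2 = 5*13 + 4 = 69, q_2 = 5*3 + 1 = 16.
  i=3: a_3=6, p_3 = 6*69 + 13 = 427, q_3 = 6*16 + 3 = 99.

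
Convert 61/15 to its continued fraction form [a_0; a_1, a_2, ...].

Run the Euclidean algorithm on 61 and 15; the successive quotients are the partial quotients a_0, a_1, ... (each step inverts the fractional part left over by the previous one):
  61 = 4*15 + 1, so a_0 = 4.
  15 = 15*1 + 0, so a_1 = 15.
The remainder reaches 0 after 2 divisions, so the expansion has 2 partial quotients, read off in order.

[4; 15]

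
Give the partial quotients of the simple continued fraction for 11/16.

[0; 1, 2, 5]

Run the Euclidean algorithm on 11 and 16; the successive quotients are the partial quotients a_0, a_1, ... (each step inverts the fractional part left over by the previous one):
  11 = 0*16 + 11, so a_0 = 0.
  16 = 1*11 + 5, so a_1 = 1.
  11 = 2*5 + 1, so a_2 = 2.
  5 = 5*1 + 0, so a_3 = 5.
The remainder reaches 0 after 4 divisions, so the expansion has 4 partial quotients, read off in order.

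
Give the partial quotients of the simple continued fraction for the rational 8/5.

[1; 1, 1, 2]

Run the Euclidean algorithm on 8 and 5; the successive quotients are the partial quotients a_0, a_1, ... (each step inverts the fractional part left over by the previous one):
  8 = 1*5 + 3, so a_0 = 1.
  5 = 1*3 + 2, so a_1 = 1.
  3 = 1*2 + 1, so a_2 = 1.
  2 = 2*1 + 0, so a_3 = 2.
The remainder reaches 0 after 4 divisions, so the expansion has 4 partial quotients, read off in order.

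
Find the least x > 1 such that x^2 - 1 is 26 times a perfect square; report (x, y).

(x, y) = (51, 10)

First expand sqrt(26) as a continued fraction. With x_i = (sqrt(26) + m_i)/d_i and (m_0, d_0) = (0, 1): a_0 = floor(sqrt(26)) = 5, since 5^2 = 25 <= 26 < 36 = 6^2.
Iterate m_{i+1} = d_i*a_i - m_i, d_{i+1} = (26 - m_{i+1}^2)/d_i, a_{i+1} = floor((a_0 + m_{i+1})/d_{i+1}):
  m_1 = 1*5 - 0 = 5, d_1 = (26 - 5^2)/1 = 1/1 = 1, a_1 = floor((5 + 5)/1) = 10.
  m_2 = 1*10 - 5 = 5, d_2 = (26 - 5^2)/1 = 1/1 = 1: (m_2, d_2) = (m_1, d_1) = (5, 1), so from here the quotient a_1 repeats; the period length is 1.
So sqrt(26) = [5; (10)] with period length k = 1.
k is odd, so (p_{k-1}, q_{k-1}) only solves x^2 - 26y^2 = -1 and the fundamental solution of x^2 - 26y^2 = 1 is (p_{2k-1}, q_{2k-1}) = (p_1, q_1); compute convergents through index 1, running through the period twice.
Convergents (p_i = a_i*p_{i-1} + p_{i-2}, q_i = a_i*q_{i-1} + q_{i-2} with p_{-2}=0, p_{-1}=1, q_{-2}=1, q_{-1}=0):
  i=0: a_0=5, p_0 = 5*1 + 0 = 5, q_0 = 5*0 + 1 = 1.
  i=1: a_1=10, p_1 = 10*5 + 1 = 51, q_1 = 10*1 + 0 = 10.
Indeed p_0^2 - 26*q_0^2 = 25 - 26 = -1, not +1.
Check: 51^2 - 26*10^2 = 2601 - 2600 = 1, so (x, y) = (51, 10) solves the equation, and by the theorem it is the least positive solution.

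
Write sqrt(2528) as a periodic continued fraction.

[50; (3, 1, 1, 2, 1, 1, 3, 100)]

Write x_i = (sqrt(2528) + m_i)/d_i with (m_0, d_0) = (0, 1). a_0 = floor(sqrt(2528)) = 50, since 50^2 = 2500 <= 2528 < 2601 = 51^2.
Iterate m_{i+1} = d_i*a_i - m_i, d_{i+1} = (2528 - m_{i+1}^2)/d_i, a_{i+1} = floor((a_0 + m_{i+1})/d_{i+1}):
  m_1 = 1*50 - 0 = 50, d_1 = (2528 - 50^2)/1 = 28/1 = 28, a_1 = floor((50 + 50)/28) = 3.
  m_2 = 28*3 - 50 = 34, d_2 = (2528 - 34^2)/28 = 1372/28 = 49, a_2 = floor((50 + 34)/49) = 1.
  m_3 = 49*1 - 34 = 15, d_3 = (2528 - 15^2)/49 = 2303/49 = 47, a_3 = floor((50 + 15)/47) = 1.
  m_4 = 47*1 - 15 = 32, d_4 = (2528 - 32^2)/47 = 1504/47 = 32, a_4 = floor((50 + 32)/32) = 2.
  m_5 = 32*2 - 32 = 32, d_5 = (2528 - 32^2)/32 = 1504/32 = 47, a_5 = floor((50 + 32)/47) = 1.
  m_6 = 47*1 - 32 = 15, d_6 = (2528 - 15^2)/47 = 2303/47 = 49, a_6 = floor((50 + 15)/49) = 1.
  m_7 = 49*1 - 15 = 34, d_7 = (2528 - 34^2)/49 = 1372/49 = 28, a_7 = floor((50 + 34)/28) = 3.
  m_8 = 28*3 - 34 = 50, d_8 = (2528 - 50^2)/28 = 28/28 = 1, a_8 = floor((50 + 50)/1) = 100.
  m_9 = 1*100 - 50 = 50, d_9 = (2528 - 50^2)/1 = 28/1 = 28: (m_9, d_9) = (m_1, d_1) = (50, 28), so from here the quotients repeat a_1, ..., a_8; the period length is 8.
Hence the expansion of sqrt(2528) is a_0 = 50 followed by the repeating block 3, 1, 1, 2, 1, 1, 3, 100 (period 8).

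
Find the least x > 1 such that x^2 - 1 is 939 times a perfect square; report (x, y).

First expand sqrt(939) as a continued fraction. With x_i = (sqrt(939) + m_i)/d_i and (m_0, d_0) = (0, 1): a_0 = floor(sqrt(939)) = 30, since 30^2 = 900 <= 939 < 961 = 31^2.
Iterate m_{i+1} = d_i*a_i - m_i, d_{i+1} = (939 - m_{i+1}^2)/d_i, a_{i+1} = floor((a_0 + m_{i+1})/d_{i+1}):
  m_1 = 1*30 - 0 = 30, d_1 = (939 - 30^2)/1 = 39/1 = 39, a_1 = floor((30 + 30)/39) = 1.
  m_2 = 39*1 - 30 = 9, d_2 = (939 - 9^2)/39 = 858/39 = 22, a_2 = floor((30 + 9)/22) = 1.
  m_3 = 22*1 - 9 = 13, d_3 = (939 - 13^2)/22 = 770/22 = 35, a_3 = floor((30 + 13)/35) = 1.
  m_4 = 35*1 - 13 = 22, d_4 = (939 - 22^2)/35 = 455/35 = 13, a_4 = floor((30 + 22)/13) = 4.
  m_5 = 13*4 - 22 = 30, d_5 = (939 - 30^2)/13 = 39/13 = 3, a_5 = floor((30 + 30)/3) = 20.
  m_6 = 3*20 - 30 = 30, d_6 = (939 - 30^2)/3 = 39/3 = 13, a_6 = floor((30 + 30)/13) = 4.
  m_7 = 13*4 - 30 = 22, d_7 = (939 - 22^2)/13 = 455/13 = 35, a_7 = floor((30 + 22)/35) = 1.
  m_8 = 35*1 - 22 = 13, d_8 = (939 - 13^2)/35 = 770/35 = 22, a_8 = floor((30 + 13)/22) = 1.
  m_9 = 22*1 - 13 = 9, d_9 = (939 - 9^2)/22 = 858/22 = 39, a_9 = floor((30 + 9)/39) = 1.
  m_10 = 39*1 - 9 = 30, d_10 = (939 - 30^2)/39 = 39/39 = 1, a_10 = floor((30 + 30)/1) = 60.
  m_11 = 1*60 - 30 = 30, d_11 = (939 - 30^2)/1 = 39/1 = 39: (m_11, d_11) = (m_1, d_1) = (30, 39), so from here the quotients repeat a_1, ..., a_10; the period length is 10.
So sqrt(939) = [30; (1, 1, 1, 4, 20, 4, 1, 1, 1, 60)] with period length k = 10.
k is even, so the fundamental solution of x^2 - 939y^2 = 1 is (p_{k-1}, q_{k-1}) = (p_9, q_9); compute convergents through index 9.
Convergents (p_i = a_i*p_{i-1} + p_{i-2}, q_i = a_i*q_{i-1} + q_{i-2} with p_{-2}=0, p_{-1}=1, q_{-2}=1, q_{-1}=0):
  i=0: a_0=30, p_0 = 30*1 + 0 = 30, q_0 = 30*0 + 1 = 1.
  i=1: a_1=1, p_1 = 1*30 + 1 = 31, q_1 = 1*1 + 0 = 1.
  i=2: a_2=1, p_2 = 1*31 + 30 = 61, q_2 = 1*1 + 1 = 2.
  i=3: a_3=1, p_3 = 1*61 + 31 = 92, q_3 = 1*2 + 1 = 3.
  i=4: a_4=4, p_4 = 4*92 + 61 = 429, q_4 = 4*3 + 2 = 14.
  i=5: a_5=20, p_5 = 20*429 + 92 = 8672, q_5 = 20*14 + 3 = 283.
  i=6: a_6=4, p_6 = 4*8672 + 429 = 35117, q_6 = 4*283 + 14 = 1146.
  i=7: a_7=1, p_7 = 1*35117 + 8672 = 43789, q_7 = 1*1146 + 283 = 1429.
  i=8: a_8=1, p_8 = 1*43789 + 35117 = 78906, q_8 = 1*1429 + 1146 = 2575.
  i=9: a_9=1, p_9 = 1*78906 + 43789 = 122695, q_9 = 1*2575 + 1429 = 4004.
Check: 122695^2 - 939*4004^2 = 15054063025 - 15054063024 = 1, so (x, y) = (122695, 4004) solves the equation, and by the theorem it is the least positive solution.

(x, y) = (122695, 4004)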